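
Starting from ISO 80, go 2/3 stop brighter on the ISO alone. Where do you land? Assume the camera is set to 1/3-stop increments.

ISO: 80 → 100 → 125 — 2/3 stop higher (brighter).

ISO 125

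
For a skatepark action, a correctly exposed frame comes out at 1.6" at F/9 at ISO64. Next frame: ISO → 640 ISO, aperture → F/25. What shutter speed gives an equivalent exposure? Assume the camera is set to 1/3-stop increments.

1.3 s

ISO: 64 → 80 → 100 → 125 → 160 → 200 → 250 → 320 → 400 → 500 → 640 — 3 1/3 stops raised (brighter).
Aperture: f/9 → f/10 → f/11 → f/13 → f/14 → f/16 → f/18 → f/20 → f/22 → f/25 — 3 stops stopped down (darker).
Net change so far: 1/3 stop brighter. Offset with the shutter speed: 1.6 → 1.3.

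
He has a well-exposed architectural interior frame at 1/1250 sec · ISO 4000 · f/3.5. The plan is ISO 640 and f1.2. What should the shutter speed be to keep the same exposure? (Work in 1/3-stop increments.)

1/1600s

ISO: 4000 → 3200 → 2500 → 2000 → 1600 → 1250 → 1000 → 800 → 640 — 2 2/3 stops lower (darker).
Aperture: f/3.5 → f/3.2 → f/2.8 → f/2.5 → f/2.2 → f/2 → f/1.8 → f/1.6 → f/1.4 → f/1.2 — 3 stops larger aperture (brighter).
Net change so far: 1/3 stop brighter. Offset with the shutter speed: 1/1250 → 1/1600.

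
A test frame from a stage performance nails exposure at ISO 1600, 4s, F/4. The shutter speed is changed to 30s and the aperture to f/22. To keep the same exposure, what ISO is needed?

ISO 6400

Shutter speed: 4 → 8 → 15 → 30 — 3 stops longer (brighter).
Aperture: f/4 → f/5.6 → f/8 → f/11 → f/16 → f/22 — 5 stops stopped down (darker).
Net change so far: 2 stops darker. Offset with the ISO: 1600 → 3200 → 6400.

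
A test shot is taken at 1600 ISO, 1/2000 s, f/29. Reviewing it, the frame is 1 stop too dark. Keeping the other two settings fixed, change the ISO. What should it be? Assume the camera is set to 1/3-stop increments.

Underexposed by 1 stop → need 1 stop brighter.
ISO: 1600 → 2000 → 2500 → 3200.

ISO 3200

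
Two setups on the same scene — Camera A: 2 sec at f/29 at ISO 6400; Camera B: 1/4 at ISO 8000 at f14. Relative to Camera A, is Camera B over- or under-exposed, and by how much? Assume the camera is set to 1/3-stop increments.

Aperture: f/29 → f/25 → f/22 → f/20 → f/18 → f/16 → f/14 — 2 stops opened up (brighter).
Shutter speed: 2 → 1.6 → 1.3 → 1 → 0.8 → 0.6 → 0.5 → 0.4 → 0.3 → 1/4 — 3 stops faster (darker).
ISO: 6400 → 8000 — 1/3 stop raised (brighter).
Net: +2 −3 +1/3 = −2/3 stops.

2/3 stop darker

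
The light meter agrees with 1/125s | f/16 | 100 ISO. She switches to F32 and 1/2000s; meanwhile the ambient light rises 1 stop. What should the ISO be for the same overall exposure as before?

Scene light: 1 stop brighter.
Aperture: f/16 → f/22 → f/32 — 2 stops smaller aperture (darker).
Shutter speed: 1/125 → 1/250 → 1/500 → 1/1000 → 1/2000 — 4 stops shorter (darker).
Net so far: 5 stops darker. ISO: 100 → 200 → 400 → 800 → 1600 → 3200.

ISO 3200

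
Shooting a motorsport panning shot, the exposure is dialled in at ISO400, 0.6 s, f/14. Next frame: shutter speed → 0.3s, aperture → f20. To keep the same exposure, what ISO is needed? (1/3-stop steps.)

Shutter speed: 0.6 → 0.5 → 0.4 → 0.3 — 1 stop shorter (darker).
Aperture: f/14 → f/16 → f/18 → f/20 — 1 stop smaller aperture (darker).
Net change so far: 2 stops darker. Offset with the ISO: 400 → 500 → 640 → 800 → 1000 → 1250 → 1600.

ISO 1600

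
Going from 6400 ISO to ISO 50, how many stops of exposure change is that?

6400 → 3200 → 1600 → 800 → 400 → 200 → 100 → 50 — count the steps: 7 stops.

7 stops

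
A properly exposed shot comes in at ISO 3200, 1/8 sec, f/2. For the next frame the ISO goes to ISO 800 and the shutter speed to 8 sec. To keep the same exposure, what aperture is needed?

f/8

ISO: 3200 → 1600 → 800 — 2 stops lower (darker).
Shutter speed: 1/8 → 1/4 → 1/2 → 1 → 2 → 4 → 8 — 6 stops slower (brighter).
Net change so far: 4 stops brighter. Offset with the aperture: f/2 → f/2.8 → f/4 → f/5.6 → f/8.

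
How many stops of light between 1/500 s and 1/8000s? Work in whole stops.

4 stops

1/500 → 1/1000 → 1/2000 → 1/4000 → 1/8000 — count the steps: 4 stops.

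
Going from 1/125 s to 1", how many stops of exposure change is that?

7 stops

1/125 → 1/60 → 1/30 → 1/15 → 1/8 → 1/4 → 1/2 → 1 — count the steps: 7 stops.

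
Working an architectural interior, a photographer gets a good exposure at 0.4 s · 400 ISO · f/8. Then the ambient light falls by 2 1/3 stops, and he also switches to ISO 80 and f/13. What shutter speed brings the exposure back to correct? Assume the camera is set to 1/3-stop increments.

25 s

Scene light: 2 1/3 stops darker.
ISO: 400 → 320 → 250 → 200 → 160 → 125 → 100 → 80 — 2 1/3 stops dropped (darker).
Aperture: f/8 → f/9 → f/10 → f/11 → f/13 — 1 1/3 stops narrower (darker).
Net so far: 6 stops darker. Shutter speed: 0.4 → 0.5 → 0.6 → 0.8 → 1 → 1.3 → 1.6 → 2 → 2.5 → 3.2 → 4 → 5 → 6 → 8 → 10 → 13 → 15 → 20 → 25.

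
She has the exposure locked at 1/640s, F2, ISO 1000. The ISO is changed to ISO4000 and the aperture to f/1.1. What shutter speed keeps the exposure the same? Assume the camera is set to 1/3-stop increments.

1/8000s

ISO: 1000 → 1250 → 1600 → 2000 → 2500 → 3200 → 4000 — 2 stops higher (brighter).
Aperture: f/2 → f/1.8 → f/1.6 → f/1.4 → f/1.2 → f/1.1 — 1 2/3 stops larger aperture (brighter).
Net change so far: 3 2/3 stops brighter. Offset with the shutter speed: 1/640 → 1/800 → 1/1000 → 1/1250 → 1/1600 → 1/2000 → 1/2500 → 1/3200 → 1/4000 → 1/5000 → 1/6400 → 1/8000.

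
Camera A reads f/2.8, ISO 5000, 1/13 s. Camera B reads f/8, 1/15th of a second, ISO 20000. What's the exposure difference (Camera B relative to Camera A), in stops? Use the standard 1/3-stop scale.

1 1/3 stops darker

Aperture: f/2.8 → f/3.2 → f/3.5 → f/4 → f/4.5 → f/5 → f/5.6 → f/6.3 → f/7.1 → f/8 — 3 stops narrower (darker).
Shutter speed: 1/13 → 1/15 — 1/3 stop shorter (darker).
ISO: 5000 → 6400 → 8000 → 10000 → 12800 → 16000 → 20000 — 2 stops raised (brighter).
Net: −3 −1/3 +2 = −1 1/3 stops.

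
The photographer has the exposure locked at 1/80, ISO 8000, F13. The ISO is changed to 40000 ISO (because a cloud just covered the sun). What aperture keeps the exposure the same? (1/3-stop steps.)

ISO: 8000 → 10000 → 12800 → 16000 → 20000 → 25600 → 32000 → 40000 — 2 1/3 stops higher (brighter).
Need 2 1/3 stops darker from the aperture: f/13 → f/14 → f/16 → f/18 → f/20 → f/22 → f/25 → f/29.

f/29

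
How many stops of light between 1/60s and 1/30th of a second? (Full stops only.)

1/60 → 1/30 — count the steps: 1 stop.

1 stop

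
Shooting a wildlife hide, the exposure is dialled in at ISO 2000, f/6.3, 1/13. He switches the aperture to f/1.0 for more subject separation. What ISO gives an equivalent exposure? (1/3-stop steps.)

Aperture: f/6.3 → f/5.6 → f/5 → f/4.5 → f/4 → f/3.5 → f/3.2 → f/2.8 → f/2.5 → f/2.2 → f/2 → f/1.8 → f/1.6 → f/1.4 → f/1.2 → f/1.1 → f/1.0 — 5 1/3 stops larger aperture (brighter).
Need 5 1/3 stops darker from the ISO: 2000 → 1600 → 1250 → 1000 → 800 → 640 → 500 → 400 → 320 → 250 → 200 → 160 → 125 → 100 → 80 → 64 → 50.

ISO 50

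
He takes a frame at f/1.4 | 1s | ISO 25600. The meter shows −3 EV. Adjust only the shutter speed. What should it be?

Underexposed by 3 stops → need 3 stops brighter.
Shutter speed: 1 → 2 → 4 → 8.

8 s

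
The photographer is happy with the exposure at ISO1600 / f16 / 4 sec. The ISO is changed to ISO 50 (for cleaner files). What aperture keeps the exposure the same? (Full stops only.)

ISO: 1600 → 800 → 400 → 200 → 100 → 50 — 5 stops dropped (darker).
Need 5 stops brighter from the aperture: f/16 → f/11 → f/8 → f/5.6 → f/4 → f/2.8.

f/2.8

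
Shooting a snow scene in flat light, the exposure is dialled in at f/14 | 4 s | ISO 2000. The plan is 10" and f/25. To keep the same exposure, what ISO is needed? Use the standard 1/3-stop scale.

Shutter speed: 4 → 5 → 6 → 8 → 10 — 1 1/3 stops longer (brighter).
Aperture: f/14 → f/16 → f/18 → f/20 → f/22 → f/25 — 1 2/3 stops narrower (darker).
Net change so far: 1/3 stop darker. Offset with the ISO: 2000 → 2500.

ISO 2500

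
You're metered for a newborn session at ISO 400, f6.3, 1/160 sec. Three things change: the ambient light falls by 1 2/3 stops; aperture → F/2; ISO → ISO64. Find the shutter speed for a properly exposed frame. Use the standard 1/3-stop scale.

1/80s

Scene light: 1 2/3 stops darker.
Aperture: f/6.3 → f/5.6 → f/5 → f/4.5 → f/4 → f/3.5 → f/3.2 → f/2.8 → f/2.5 → f/2.2 → f/2 — 3 1/3 stops opened up (brighter).
ISO: 400 → 320 → 250 → 200 → 160 → 125 → 100 → 80 → 64 — 2 2/3 stops lower (darker).
Net so far: 1 stop darker. Shutter speed: 1/160 → 1/125 → 1/100 → 1/80.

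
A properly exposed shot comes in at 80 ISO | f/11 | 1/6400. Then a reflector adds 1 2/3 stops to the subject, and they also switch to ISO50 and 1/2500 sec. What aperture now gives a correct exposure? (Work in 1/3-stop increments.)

f/25

Scene light: 1 2/3 stops brighter.
ISO: 80 → 64 → 50 — 2/3 stop dropped (darker).
Shutter speed: 1/6400 → 1/5000 → 1/4000 → 1/3200 → 1/2500 — 1 1/3 stops longer (brighter).
Net so far: 2 1/3 stops brighter. Aperture: f/11 → f/13 → f/14 → f/16 → f/18 → f/20 → f/22 → f/25.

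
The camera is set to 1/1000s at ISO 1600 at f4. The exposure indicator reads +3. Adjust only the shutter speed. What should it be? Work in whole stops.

Overexposed by 3 stops → need 3 stops darker.
Shutter speed: 1/1000 → 1/2000 → 1/4000 → 1/8000.

1/8000s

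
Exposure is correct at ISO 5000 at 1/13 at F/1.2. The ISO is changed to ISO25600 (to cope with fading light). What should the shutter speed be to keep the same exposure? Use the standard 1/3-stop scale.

ISO: 5000 → 6400 → 8000 → 10000 → 12800 → 16000 → 20000 → 25600 — 2 1/3 stops raised (brighter).
Need 2 1/3 stops darker from the shutter speed: 1/13 → 1/15 → 1/20 → 1/25 → 1/30 → 1/40 → 1/50 → 1/60.

1/60s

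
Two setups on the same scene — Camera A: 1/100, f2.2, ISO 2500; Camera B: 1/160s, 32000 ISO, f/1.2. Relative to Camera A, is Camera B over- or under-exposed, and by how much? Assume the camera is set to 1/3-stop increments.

Aperture: f/2.2 → f/2 → f/1.8 → f/1.6 → f/1.4 → f/1.2 — 1 2/3 stops larger aperture (brighter).
Shutter speed: 1/100 → 1/125 → 1/160 — 2/3 stop shorter (darker).
ISO: 2500 → 3200 → 4000 → 5000 → 6400 → 8000 → 10000 → 12800 → 16000 → 20000 → 25600 → 32000 — 3 2/3 stops higher (brighter).
Net: +1 2/3 −2/3 +3 2/3 = +4 2/3 stops.

4 2/3 stops brighter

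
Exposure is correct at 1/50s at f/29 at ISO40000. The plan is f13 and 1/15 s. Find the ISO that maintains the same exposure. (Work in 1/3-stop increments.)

Aperture: f/29 → f/25 → f/22 → f/20 → f/18 → f/16 → f/14 → f/13 — 2 1/3 stops opened up (brighter).
Shutter speed: 1/50 → 1/40 → 1/30 → 1/25 → 1/20 → 1/15 — 1 2/3 stops longer (brighter).
Net change so far: 4 stops brighter. Offset with the ISO: 40000 → 32000 → 25600 → 20000 → 16000 → 12800 → 10000 → 8000 → 6400 → 5000 → 4000 → 3200 → 2500.

ISO 2500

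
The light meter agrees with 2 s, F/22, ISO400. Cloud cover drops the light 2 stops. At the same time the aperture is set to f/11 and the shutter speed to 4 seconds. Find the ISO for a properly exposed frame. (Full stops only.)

Scene light: 2 stops darker.
Aperture: f/22 → f/16 → f/11 — 2 stops larger aperture (brighter).
Shutter speed: 2 → 4 — 1 stop longer (brighter).
Net so far: 1 stop brighter. ISO: 400 → 200.

ISO 200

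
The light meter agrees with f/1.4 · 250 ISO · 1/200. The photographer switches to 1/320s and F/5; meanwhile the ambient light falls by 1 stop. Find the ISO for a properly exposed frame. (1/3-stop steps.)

ISO 10000

Scene light: 1 stop darker.
Shutter speed: 1/200 → 1/250 → 1/320 — 2/3 stop faster (darker).
Aperture: f/1.4 → f/1.6 → f/1.8 → f/2 → f/2.2 → f/2.5 → f/2.8 → f/3.2 → f/3.5 → f/4 → f/4.5 → f/5 — 3 2/3 stops stopped down (darker).
Net so far: 5 1/3 stops darker. ISO: 250 → 320 → 400 → 500 → 640 → 800 → 1000 → 1250 → 1600 → 2000 → 2500 → 3200 → 4000 → 5000 → 6400 → 8000 → 10000.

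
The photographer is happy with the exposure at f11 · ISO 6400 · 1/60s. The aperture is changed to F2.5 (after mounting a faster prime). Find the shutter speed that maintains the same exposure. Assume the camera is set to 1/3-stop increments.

Aperture: f/11 → f/10 → f/9 → f/8 → f/7.1 → f/6.3 → f/5.6 → f/5 → f/4.5 → f/4 → f/3.5 → f/3.2 → f/2.8 → f/2.5 — 4 1/3 stops wider (brighter).
Need 4 1/3 stops darker from the shutter speed: 1/60 → 1/80 → 1/100 → 1/125 → 1/160 → 1/200 → 1/250 → 1/320 → 1/400 → 1/500 → 1/640 → 1/800 → 1/1000 → 1/1250.

1/1250s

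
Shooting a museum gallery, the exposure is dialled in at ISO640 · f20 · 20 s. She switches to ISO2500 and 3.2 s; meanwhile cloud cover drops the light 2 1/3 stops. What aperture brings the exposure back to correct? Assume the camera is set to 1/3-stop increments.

Scene light: 2 1/3 stops darker.
ISO: 640 → 800 → 1000 → 1250 → 1600 → 2000 → 2500 — 2 stops higher (brighter).
Shutter speed: 20 → 15 → 13 → 10 → 8 → 6 → 5 → 4 → 3.2 — 2 2/3 stops faster (darker).
Net so far: 3 stops darker. Aperture: f/20 → f/18 → f/16 → f/14 → f/13 → f/11 → f/10 → f/9 → f/8 → f/7.1.

f/7.1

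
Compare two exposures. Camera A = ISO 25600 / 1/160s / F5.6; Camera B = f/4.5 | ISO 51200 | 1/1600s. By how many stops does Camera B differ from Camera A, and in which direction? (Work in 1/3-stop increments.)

1 2/3 stops darker

Aperture: f/5.6 → f/5 → f/4.5 — 2/3 stop wider (brighter).
Shutter speed: 1/160 → 1/200 → 1/250 → 1/320 → 1/400 → 1/500 → 1/640 → 1/800 → 1/1000 → 1/1250 → 1/1600 — 3 1/3 stops faster (darker).
ISO: 25600 → 32000 → 40000 → 51200 — 1 stop higher (brighter).
Net: +2/3 −3 1/3 +1 = −1 2/3 stops.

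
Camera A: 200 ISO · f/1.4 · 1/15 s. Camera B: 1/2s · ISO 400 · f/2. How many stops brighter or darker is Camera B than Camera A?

Aperture: f/1.4 → f/2 — 1 stop stopped down (darker).
Shutter speed: 1/15 → 1/8 → 1/4 → 1/2 — 3 stops longer (brighter).
ISO: 200 → 400 — 1 stop higher (brighter).
Net: −1 +3 +1 = +3 stops.

3 stops brighter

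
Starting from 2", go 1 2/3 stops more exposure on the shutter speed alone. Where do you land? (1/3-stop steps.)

6 s

Shutter speed: 2 → 2.5 → 3.2 → 4 → 5 → 6 — 1 2/3 stops slower (brighter).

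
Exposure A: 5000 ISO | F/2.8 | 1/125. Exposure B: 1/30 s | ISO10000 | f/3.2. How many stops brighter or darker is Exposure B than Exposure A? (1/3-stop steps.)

Aperture: f/2.8 → f/3.2 — 1/3 stop smaller aperture (darker).
Shutter speed: 1/125 → 1/100 → 1/80 → 1/60 → 1/50 → 1/40 → 1/30 — 2 stops longer (brighter).
ISO: 5000 → 6400 → 8000 → 10000 — 1 stop higher (brighter).
Net: −1/3 +2 +1 = +2 2/3 stops.

2 2/3 stops brighter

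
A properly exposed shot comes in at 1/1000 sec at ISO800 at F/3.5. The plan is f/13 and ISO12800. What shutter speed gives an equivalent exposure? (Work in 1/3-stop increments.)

Aperture: f/3.5 → f/4 → f/4.5 → f/5 → f/5.6 → f/6.3 → f/7.1 → f/8 → f/9 → f/10 → f/11 → f/13 — 3 2/3 stops narrower (darker).
ISO: 800 → 1000 → 1250 → 1600 → 2000 → 2500 → 3200 → 4000 → 5000 → 6400 → 8000 → 10000 → 12800 — 4 stops higher (brighter).
Net change so far: 1/3 stop brighter. Offset with the shutter speed: 1/1000 → 1/1250.

1/1250s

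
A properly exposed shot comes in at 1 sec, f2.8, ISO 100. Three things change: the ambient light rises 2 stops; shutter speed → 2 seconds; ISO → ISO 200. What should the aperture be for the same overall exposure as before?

f/11

Scene light: 2 stops brighter.
Shutter speed: 1 → 2 — 1 stop slower (brighter).
ISO: 100 → 200 — 1 stop higher (brighter).
Net so far: 4 stops brighter. Aperture: f/2.8 → f/4 → f/5.6 → f/8 → f/11.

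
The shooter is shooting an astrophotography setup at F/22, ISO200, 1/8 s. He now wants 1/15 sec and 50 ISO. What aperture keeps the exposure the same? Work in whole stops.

Shutter speed: 1/8 → 1/15 — 1 stop shorter (darker).
ISO: 200 → 100 → 50 — 2 stops lower (darker).
Net change so far: 3 stops darker. Offset with the aperture: f/22 → f/16 → f/11 → f/8.

f/8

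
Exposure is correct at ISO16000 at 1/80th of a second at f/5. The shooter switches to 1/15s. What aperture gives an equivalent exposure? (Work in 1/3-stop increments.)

Shutter speed: 1/80 → 1/60 → 1/50 → 1/40 → 1/30 → 1/25 → 1/20 → 1/15 — 2 1/3 stops slower (brighter).
Need 2 1/3 stops darker from the aperture: f/5 → f/5.6 → f/6.3 → f/7.1 → f/8 → f/9 → f/10 → f/11.

f/11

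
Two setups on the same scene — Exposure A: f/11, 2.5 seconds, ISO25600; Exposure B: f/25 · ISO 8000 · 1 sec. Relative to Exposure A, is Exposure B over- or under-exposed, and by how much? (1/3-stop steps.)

5 1/3 stops darker

Aperture: f/11 → f/13 → f/14 → f/16 → f/18 → f/20 → f/22 → f/25 — 2 1/3 stops stopped down (darker).
Shutter speed: 2.5 → 2 → 1.6 → 1.3 → 1 — 1 1/3 stops shorter (darker).
ISO: 25600 → 20000 → 16000 → 12800 → 10000 → 8000 — 1 2/3 stops lower (darker).
Net: −2 1/3 −1 1/3 −1 2/3 = −5 1/3 stops.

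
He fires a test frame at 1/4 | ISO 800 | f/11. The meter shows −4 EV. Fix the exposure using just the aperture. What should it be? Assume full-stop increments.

f/2.8

Underexposed by 4 stops → need 4 stops brighter.
Aperture: f/11 → f/8 → f/5.6 → f/4 → f/2.8.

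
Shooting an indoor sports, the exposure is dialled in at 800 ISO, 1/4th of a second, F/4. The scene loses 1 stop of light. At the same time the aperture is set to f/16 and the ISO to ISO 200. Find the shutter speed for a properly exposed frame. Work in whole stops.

Scene light: 1 stop darker.
Aperture: f/4 → f/5.6 → f/8 → f/11 → f/16 — 4 stops stopped down (darker).
ISO: 800 → 400 → 200 — 2 stops lower (darker).
Net so far: 7 stops darker. Shutter speed: 1/4 → 1/2 → 1 → 2 → 4 → 8 → 15 → 30.

30 s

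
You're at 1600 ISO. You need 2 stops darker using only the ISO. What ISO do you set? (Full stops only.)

ISO: 1600 → 800 → 400 — 2 stops lower (darker).

ISO 400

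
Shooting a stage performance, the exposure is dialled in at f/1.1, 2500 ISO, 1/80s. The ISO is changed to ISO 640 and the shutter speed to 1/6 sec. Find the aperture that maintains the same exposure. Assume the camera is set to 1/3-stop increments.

f/2

ISO: 2500 → 2000 → 1600 → 1250 → 1000 → 800 → 640 — 2 stops dropped (darker).
Shutter speed: 1/80 → 1/60 → 1/50 → 1/40 → 1/30 → 1/25 → 1/20 → 1/15 → 1/13 → 1/10 → 1/8 → 1/6 — 3 2/3 stops slower (brighter).
Net change so far: 1 2/3 stops brighter. Offset with the aperture: f/1.1 → f/1.2 → f/1.4 → f/1.6 → f/1.8 → f/2.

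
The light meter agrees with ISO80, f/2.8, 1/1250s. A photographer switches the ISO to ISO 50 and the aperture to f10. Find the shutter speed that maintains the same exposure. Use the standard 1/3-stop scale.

ISO: 80 → 64 → 50 — 2/3 stop lower (darker).
Aperture: f/2.8 → f/3.2 → f/3.5 → f/4 → f/4.5 → f/5 → f/5.6 → f/6.3 → f/7.1 → f/8 → f/9 → f/10 — 3 2/3 stops stopped down (darker).
Net change so far: 4 1/3 stops darker. Offset with the shutter speed: 1/1250 → 1/1000 → 1/800 → 1/640 → 1/500 → 1/400 → 1/320 → 1/250 → 1/200 → 1/160 → 1/125 → 1/100 → 1/80 → 1/60.

1/60s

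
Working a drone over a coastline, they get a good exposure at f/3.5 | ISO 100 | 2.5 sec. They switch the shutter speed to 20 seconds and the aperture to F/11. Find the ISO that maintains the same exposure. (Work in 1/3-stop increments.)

Shutter speed: 2.5 → 3.2 → 4 → 5 → 6 → 8 → 10 → 13 → 15 → 20 — 3 stops slower (brighter).
Aperture: f/3.5 → f/4 → f/4.5 → f/5 → f/5.6 → f/6.3 → f/7.1 → f/8 → f/9 → f/10 → f/11 — 3 1/3 stops stopped down (darker).
Net change so far: 1/3 stop darker. Offset with the ISO: 100 → 125.

ISO 125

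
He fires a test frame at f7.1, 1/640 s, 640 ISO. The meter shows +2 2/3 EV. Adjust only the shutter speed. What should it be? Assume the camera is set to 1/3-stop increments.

Overexposed by 2 2/3 stops → need 2 2/3 stops darker.
Shutter speed: 1/640 → 1/800 → 1/1000 → 1/1250 → 1/1600 → 1/2000 → 1/2500 → 1/3200 → 1/4000.

1/4000s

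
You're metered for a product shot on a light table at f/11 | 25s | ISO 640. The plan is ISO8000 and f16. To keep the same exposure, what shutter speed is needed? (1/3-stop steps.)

ISO: 640 → 800 → 1000 → 1250 → 1600 → 2000 → 2500 → 3200 → 4000 → 5000 → 6400 → 8000 — 3 2/3 stops raised (brighter).
Aperture: f/11 → f/13 → f/14 → f/16 — 1 stop stopped down (darker).
Net change so far: 2 2/3 stops brighter. Offset with the shutter speed: 25 → 20 → 15 → 13 → 10 → 8 → 6 → 5 → 4.

4 s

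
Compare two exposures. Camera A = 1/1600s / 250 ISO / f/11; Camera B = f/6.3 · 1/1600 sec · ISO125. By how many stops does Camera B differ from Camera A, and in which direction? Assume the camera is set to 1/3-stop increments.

2/3 stop brighter

Aperture: f/11 → f/10 → f/9 → f/8 → f/7.1 → f/6.3 — 1 2/3 stops opened up (brighter).
Shutter speed: unchanged.
ISO: 250 → 200 → 160 → 125 — 1 stop lower (darker).
Net: +1 2/3 −1 = +2/3 stops.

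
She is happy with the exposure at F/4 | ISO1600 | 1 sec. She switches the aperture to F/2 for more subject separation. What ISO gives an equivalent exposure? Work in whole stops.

ISO 400

Aperture: f/4 → f/2.8 → f/2 — 2 stops larger aperture (brighter).
Need 2 stops darker from the ISO: 1600 → 800 → 400.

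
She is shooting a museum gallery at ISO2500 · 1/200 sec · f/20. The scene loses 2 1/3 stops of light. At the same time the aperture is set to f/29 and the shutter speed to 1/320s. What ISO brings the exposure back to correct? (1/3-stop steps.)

Scene light: 2 1/3 stops darker.
Aperture: f/20 → f/22 → f/25 → f/29 — 1 stop stopped down (darker).
Shutter speed: 1/200 → 1/250 → 1/320 — 2/3 stop faster (darker).
Net so far: 4 stops darker. ISO: 2500 → 3200 → 4000 → 5000 → 6400 → 8000 → 10000 → 12800 → 16000 → 20000 → 25600 → 32000 → 40000.

ISO 40000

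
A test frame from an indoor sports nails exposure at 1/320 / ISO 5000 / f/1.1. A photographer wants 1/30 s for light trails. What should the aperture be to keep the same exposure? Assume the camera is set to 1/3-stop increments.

Shutter speed: 1/320 → 1/250 → 1/200 → 1/160 → 1/125 → 1/100 → 1/80 → 1/60 → 1/50 → 1/40 → 1/30 — 3 1/3 stops slower (brighter).
Need 3 1/3 stops darker from the aperture: f/1.1 → f/1.2 → f/1.4 → f/1.6 → f/1.8 → f/2 → f/2.2 → f/2.5 → f/2.8 → f/3.2 → f/3.5.

f/3.5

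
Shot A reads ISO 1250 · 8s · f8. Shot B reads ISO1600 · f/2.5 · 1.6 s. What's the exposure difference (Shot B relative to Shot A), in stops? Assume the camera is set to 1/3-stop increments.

1 1/3 stops brighter

Aperture: f/8 → f/7.1 → f/6.3 → f/5.6 → f/5 → f/4.5 → f/4 → f/3.5 → f/3.2 → f/2.8 → f/2.5 — 3 1/3 stops opened up (brighter).
Shutter speed: 8 → 6 → 5 → 4 → 3.2 → 2.5 → 2 → 1.6 — 2 1/3 stops faster (darker).
ISO: 1250 → 1600 — 1/3 stop raised (brighter).
Net: +3 1/3 −2 1/3 +1/3 = +1 1/3 stops.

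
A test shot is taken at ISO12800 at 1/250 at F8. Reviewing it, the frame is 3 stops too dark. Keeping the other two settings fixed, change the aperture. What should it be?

Underexposed by 3 stops → need 3 stops brighter.
Aperture: f/8 → f/5.6 → f/4 → f/2.8.

f/2.8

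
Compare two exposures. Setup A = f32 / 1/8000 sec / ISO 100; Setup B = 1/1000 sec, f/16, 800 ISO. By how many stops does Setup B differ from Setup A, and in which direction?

8 stops brighter

Aperture: f/32 → f/22 → f/16 — 2 stops wider (brighter).
Shutter speed: 1/8000 → 1/4000 → 1/2000 → 1/1000 — 3 stops longer (brighter).
ISO: 100 → 200 → 400 → 800 — 3 stops higher (brighter).
Net: +2 +3 +3 = +8 stops.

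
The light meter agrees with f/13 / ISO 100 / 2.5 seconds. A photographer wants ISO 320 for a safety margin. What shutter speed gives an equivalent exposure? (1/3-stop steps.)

0.8 s

ISO: 100 → 125 → 160 → 200 → 250 → 320 — 1 2/3 stops raised (brighter).
Need 1 2/3 stops darker from the shutter speed: 2.5 → 2 → 1.6 → 1.3 → 1 → 0.8.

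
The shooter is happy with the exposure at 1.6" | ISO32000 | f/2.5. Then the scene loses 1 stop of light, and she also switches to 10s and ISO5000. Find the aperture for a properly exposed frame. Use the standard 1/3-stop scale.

f/1.8

Scene light: 1 stop darker.
Shutter speed: 1.6 → 2 → 2.5 → 3.2 → 4 → 5 → 6 → 8 → 10 — 2 2/3 stops longer (brighter).
ISO: 32000 → 25600 → 20000 → 16000 → 12800 → 10000 → 8000 → 6400 → 5000 — 2 2/3 stops lower (darker).
Net so far: 1 stop darker. Aperture: f/2.5 → f/2.2 → f/2 → f/1.8.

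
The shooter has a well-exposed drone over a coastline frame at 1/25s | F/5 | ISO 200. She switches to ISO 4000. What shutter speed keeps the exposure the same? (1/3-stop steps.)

1/500s

ISO: 200 → 250 → 320 → 400 → 500 → 640 → 800 → 1000 → 1250 → 1600 → 2000 → 2500 → 3200 → 4000 — 4 1/3 stops higher (brighter).
Need 4 1/3 stops darker from the shutter speed: 1/25 → 1/30 → 1/40 → 1/50 → 1/60 → 1/80 → 1/100 → 1/125 → 1/160 → 1/200 → 1/250 → 1/320 → 1/400 → 1/500.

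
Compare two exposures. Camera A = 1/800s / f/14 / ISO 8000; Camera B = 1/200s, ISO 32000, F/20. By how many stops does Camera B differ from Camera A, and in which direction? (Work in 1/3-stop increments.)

Aperture: f/14 → f/16 → f/18 → f/20 — 1 stop narrower (darker).
Shutter speed: 1/800 → 1/640 → 1/500 → 1/400 → 1/320 → 1/250 → 1/200 — 2 stops slower (brighter).
ISO: 8000 → 10000 → 12800 → 16000 → 20000 → 25600 → 32000 — 2 stops raised (brighter).
Net: −1 +2 +2 = +3 stops.

3 stops brighter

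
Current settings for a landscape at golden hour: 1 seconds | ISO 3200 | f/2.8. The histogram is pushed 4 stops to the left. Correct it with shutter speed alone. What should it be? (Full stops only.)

Underexposed by 4 stops → need 4 stops brighter.
Shutter speed: 1 → 2 → 4 → 8 → 15.

15 s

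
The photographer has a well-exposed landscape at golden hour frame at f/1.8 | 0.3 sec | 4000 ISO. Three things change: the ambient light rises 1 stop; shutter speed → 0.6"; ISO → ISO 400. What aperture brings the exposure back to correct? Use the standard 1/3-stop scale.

Scene light: 1 stop brighter.
Shutter speed: 0.3 → 0.4 → 0.5 → 0.6 — 1 stop slower (brighter).
ISO: 4000 → 3200 → 2500 → 2000 → 1600 → 1250 → 1000 → 800 → 640 → 500 → 400 — 3 1/3 stops lower (darker).
Net so far: 1 1/3 stops darker. Aperture: f/1.8 → f/1.6 → f/1.4 → f/1.2 → f/1.1.

f/1.1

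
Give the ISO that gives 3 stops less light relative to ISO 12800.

ISO: 12800 → 6400 → 3200 → 1600 — 3 stops lower (darker).

ISO 1600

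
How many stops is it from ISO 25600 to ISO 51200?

1 stop

25600 → 51200 — count the steps: 1 stop.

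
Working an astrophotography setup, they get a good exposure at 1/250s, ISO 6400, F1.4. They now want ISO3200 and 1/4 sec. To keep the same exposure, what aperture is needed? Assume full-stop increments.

ISO: 6400 → 3200 — 1 stop dropped (darker).
Shutter speed: 1/250 → 1/125 → 1/60 → 1/30 → 1/15 → 1/8 → 1/4 — 6 stops longer (brighter).
Net change so far: 5 stops brighter. Offset with the aperture: f/1.4 → f/2 → f/2.8 → f/4 → f/5.6 → f/8.

f/8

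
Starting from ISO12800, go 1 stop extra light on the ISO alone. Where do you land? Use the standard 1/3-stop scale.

ISO: 12800 → 16000 → 20000 → 25600 — 1 stop higher (brighter).

ISO 25600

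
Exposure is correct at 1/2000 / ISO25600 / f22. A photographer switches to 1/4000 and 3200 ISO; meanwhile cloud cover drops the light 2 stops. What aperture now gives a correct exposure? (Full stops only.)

Scene light: 2 stops darker.
Shutter speed: 1/2000 → 1/4000 — 1 stop shorter (darker).
ISO: 25600 → 12800 → 6400 → 3200 — 3 stops dropped (darker).
Net so far: 6 stops darker. Aperture: f/22 → f/16 → f/11 → f/8 → f/5.6 → f/4 → f/2.8.

f/2.8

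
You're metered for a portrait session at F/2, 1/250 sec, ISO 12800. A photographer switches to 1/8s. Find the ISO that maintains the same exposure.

ISO 400

Shutter speed: 1/250 → 1/125 → 1/60 → 1/30 → 1/15 → 1/8 — 5 stops longer (brighter).
Need 5 stops darker from the ISO: 12800 → 6400 → 3200 → 1600 → 800 → 400.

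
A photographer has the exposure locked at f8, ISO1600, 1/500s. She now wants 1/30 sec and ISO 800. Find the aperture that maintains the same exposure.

Shutter speed: 1/500 → 1/250 → 1/125 → 1/60 → 1/30 — 4 stops longer (brighter).
ISO: 1600 → 800 — 1 stop lower (darker).
Net change so far: 3 stops brighter. Offset with the aperture: f/8 → f/11 → f/16 → f/22.

f/22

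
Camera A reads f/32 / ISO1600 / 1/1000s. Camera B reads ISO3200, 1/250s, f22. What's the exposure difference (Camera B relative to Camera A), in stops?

4 stops brighter

Aperture: f/32 → f/22 — 1 stop larger aperture (brighter).
Shutter speed: 1/1000 → 1/500 → 1/250 — 2 stops longer (brighter).
ISO: 1600 → 3200 — 1 stop higher (brighter).
Net: +1 +2 +1 = +4 stops.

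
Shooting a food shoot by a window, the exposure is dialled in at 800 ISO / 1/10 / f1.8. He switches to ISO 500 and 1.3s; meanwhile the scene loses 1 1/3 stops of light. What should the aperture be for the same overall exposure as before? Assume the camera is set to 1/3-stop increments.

f/3.2

Scene light: 1 1/3 stops darker.
ISO: 800 → 640 → 500 — 2/3 stop lower (darker).
Shutter speed: 1/10 → 1/8 → 1/6 → 1/5 → 1/4 → 0.3 → 0.4 → 0.5 → 0.6 → 0.8 → 1 → 1.3 — 3 2/3 stops longer (brighter).
Net so far: 1 2/3 stops brighter. Aperture: f/1.8 → f/2 → f/2.2 → f/2.5 → f/2.8 → f/3.2.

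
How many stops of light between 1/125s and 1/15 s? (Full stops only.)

3 stops

1/125 → 1/60 → 1/30 → 1/15 — count the steps: 3 stops.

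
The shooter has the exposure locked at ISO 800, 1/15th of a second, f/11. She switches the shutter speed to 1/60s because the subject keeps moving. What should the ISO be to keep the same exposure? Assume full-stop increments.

Shutter speed: 1/15 → 1/30 → 1/60 — 2 stops shorter (darker).
Need 2 stops brighter from the ISO: 800 → 1600 → 3200.

ISO 3200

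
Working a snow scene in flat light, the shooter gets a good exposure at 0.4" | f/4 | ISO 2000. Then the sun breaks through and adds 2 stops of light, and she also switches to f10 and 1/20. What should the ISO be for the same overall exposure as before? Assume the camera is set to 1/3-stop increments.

ISO 25600

Scene light: 2 stops brighter.
Aperture: f/4 → f/4.5 → f/5 → f/5.6 → f/6.3 → f/7.1 → f/8 → f/9 → f/10 — 2 2/3 stops stopped down (darker).
Shutter speed: 0.4 → 0.3 → 1/4 → 1/5 → 1/6 → 1/8 → 1/10 → 1/13 → 1/15 → 1/20 — 3 stops shorter (darker).
Net so far: 3 2/3 stops darker. ISO: 2000 → 2500 → 3200 → 4000 → 5000 → 6400 → 8000 → 10000 → 12800 → 16000 → 20000 → 25600.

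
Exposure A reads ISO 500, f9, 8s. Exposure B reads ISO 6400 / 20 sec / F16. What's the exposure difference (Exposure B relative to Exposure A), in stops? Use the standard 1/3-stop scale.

3 1/3 stops brighter

Aperture: f/9 → f/10 → f/11 → f/13 → f/14 → f/16 — 1 2/3 stops narrower (darker).
Shutter speed: 8 → 10 → 13 → 15 → 20 — 1 1/3 stops slower (brighter).
ISO: 500 → 640 → 800 → 1000 → 1250 → 1600 → 2000 → 2500 → 3200 → 4000 → 5000 → 6400 — 3 2/3 stops higher (brighter).
Net: −1 2/3 +1 1/3 +3 2/3 = +3 1/3 stops.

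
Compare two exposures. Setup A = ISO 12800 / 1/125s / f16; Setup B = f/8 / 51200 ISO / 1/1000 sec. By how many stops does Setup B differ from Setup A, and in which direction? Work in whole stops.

Aperture: f/16 → f/11 → f/8 — 2 stops opened up (brighter).
Shutter speed: 1/125 → 1/250 → 1/500 → 1/1000 — 3 stops faster (darker).
ISO: 12800 → 25600 → 51200 — 2 stops higher (brighter).
Net: +2 −3 +2 = +1 stop.

1 stop brighter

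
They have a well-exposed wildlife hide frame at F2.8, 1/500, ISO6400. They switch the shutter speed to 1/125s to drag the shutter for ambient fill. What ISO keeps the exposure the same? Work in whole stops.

Shutter speed: 1/500 → 1/250 → 1/125 — 2 stops longer (brighter).
Need 2 stops darker from the ISO: 6400 → 3200 → 1600.

ISO 1600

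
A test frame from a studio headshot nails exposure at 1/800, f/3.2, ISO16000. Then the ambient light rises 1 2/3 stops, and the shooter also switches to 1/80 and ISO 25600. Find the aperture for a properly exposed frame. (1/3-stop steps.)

f/22

Scene light: 1 2/3 stops brighter.
Shutter speed: 1/800 → 1/640 → 1/500 → 1/400 → 1/320 → 1/250 → 1/200 → 1/160 → 1/125 → 1/100 → 1/80 — 3 1/3 stops longer (brighter).
ISO: 16000 → 20000 → 25600 — 2/3 stop higher (brighter).
Net so far: 5 2/3 stops brighter. Aperture: f/3.2 → f/3.5 → f/4 → f/4.5 → f/5 → f/5.6 → f/6.3 → f/7.1 → f/8 → f/9 → f/10 → f/11 → f/13 → f/14 → f/16 → f/18 → f/20 → f/22.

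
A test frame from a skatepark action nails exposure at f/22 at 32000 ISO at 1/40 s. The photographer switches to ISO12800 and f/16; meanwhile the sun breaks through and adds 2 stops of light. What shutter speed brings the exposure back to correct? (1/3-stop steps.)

Scene light: 2 stops brighter.
ISO: 32000 → 25600 → 20000 → 16000 → 12800 — 1 1/3 stops dropped (darker).
Aperture: f/22 → f/20 → f/18 → f/16 — 1 stop opened up (brighter).
Net so far: 1 2/3 stops brighter. Shutter speed: 1/40 → 1/50 → 1/60 → 1/80 → 1/100 → 1/125.

1/125s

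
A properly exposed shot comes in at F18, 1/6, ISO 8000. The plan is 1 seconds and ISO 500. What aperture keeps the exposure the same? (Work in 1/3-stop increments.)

Shutter speed: 1/6 → 1/5 → 1/4 → 0.3 → 0.4 → 0.5 → 0.6 → 0.8 → 1 — 2 2/3 stops longer (brighter).
ISO: 8000 → 6400 → 5000 → 4000 → 3200 → 2500 → 2000 → 1600 → 1250 → 1000 → 800 → 640 → 500 — 4 stops dropped (darker).
Net change so far: 1 1/3 stops darker. Offset with the aperture: f/18 → f/16 → f/14 → f/13 → f/11.

f/11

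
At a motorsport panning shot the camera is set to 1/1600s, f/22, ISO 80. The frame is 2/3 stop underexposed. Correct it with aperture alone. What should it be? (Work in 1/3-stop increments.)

Underexposed by 2/3 stop → need 2/3 stop brighter.
Aperture: f/22 → f/20 → f/18.

f/18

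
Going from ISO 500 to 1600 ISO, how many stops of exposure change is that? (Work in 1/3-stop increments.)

1 2/3 stops

500 → 640 → 800 → 1000 → 1250 → 1600 — count the steps: 5 third-stops = 1 2/3 stops.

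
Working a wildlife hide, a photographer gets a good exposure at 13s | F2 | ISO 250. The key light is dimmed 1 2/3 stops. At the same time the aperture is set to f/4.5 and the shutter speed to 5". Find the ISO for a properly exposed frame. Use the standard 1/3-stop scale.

Scene light: 1 2/3 stops darker.
Aperture: f/2 → f/2.2 → f/2.5 → f/2.8 → f/3.2 → f/3.5 → f/4 → f/4.5 — 2 1/3 stops narrower (darker).
Shutter speed: 13 → 10 → 8 → 6 → 5 — 1 1/3 stops shorter (darker).
Net so far: 5 1/3 stops darker. ISO: 250 → 320 → 400 → 500 → 640 → 800 → 1000 → 1250 → 1600 → 2000 → 2500 → 3200 → 4000 → 5000 → 6400 → 8000 → 10000.

ISO 10000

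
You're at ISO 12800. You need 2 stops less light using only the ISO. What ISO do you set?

ISO 3200

ISO: 12800 → 6400 → 3200 — 2 stops dropped (darker).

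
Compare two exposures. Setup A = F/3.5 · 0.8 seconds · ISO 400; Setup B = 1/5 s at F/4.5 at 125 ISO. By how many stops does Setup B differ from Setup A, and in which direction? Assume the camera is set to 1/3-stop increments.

Aperture: f/3.5 → f/4 → f/4.5 — 2/3 stop narrower (darker).
Shutter speed: 0.8 → 0.6 → 0.5 → 0.4 → 0.3 → 1/4 → 1/5 — 2 stops faster (darker).
ISO: 400 → 320 → 250 → 200 → 160 → 125 — 1 2/3 stops lower (darker).
Net: −2/3 −2 −1 2/3 = −4 1/3 stops.

4 1/3 stops darker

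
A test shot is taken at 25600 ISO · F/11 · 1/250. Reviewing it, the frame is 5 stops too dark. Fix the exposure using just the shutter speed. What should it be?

1/8s

Underexposed by 5 stops → need 5 stops brighter.
Shutter speed: 1/250 → 1/125 → 1/60 → 1/30 → 1/15 → 1/8.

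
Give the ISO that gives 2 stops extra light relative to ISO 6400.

ISO: 6400 → 12800 → 25600 — 2 stops higher (brighter).

ISO 25600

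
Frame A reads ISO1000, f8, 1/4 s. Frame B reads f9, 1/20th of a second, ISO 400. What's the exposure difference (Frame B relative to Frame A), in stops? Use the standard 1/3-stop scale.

4 stops darker

Aperture: f/8 → f/9 — 1/3 stop narrower (darker).
Shutter speed: 1/4 → 1/5 → 1/6 → 1/8 → 1/10 → 1/13 → 1/15 → 1/20 — 2 1/3 stops faster (darker).
ISO: 1000 → 800 → 640 → 500 → 400 — 1 1/3 stops lower (darker).
Net: −1/3 −2 1/3 −1 1/3 = −4 stops.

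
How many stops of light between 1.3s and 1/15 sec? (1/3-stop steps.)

1.3 → 1 → 0.8 → 0.6 → 0.5 → 0.4 → 0.3 → 1/4 → 1/5 → 1/6 → 1/8 → 1/10 → 1/13 → 1/15 — count the steps: 13 third-stops = 4 1/3 stops.

4 1/3 stops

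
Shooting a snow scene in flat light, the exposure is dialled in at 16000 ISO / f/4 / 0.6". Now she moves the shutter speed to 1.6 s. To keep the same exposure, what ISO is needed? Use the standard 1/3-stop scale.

ISO 6400

Shutter speed: 0.6 → 0.8 → 1 → 1.3 → 1.6 — 1 1/3 stops longer (brighter).
Need 1 1/3 stops darker from the ISO: 16000 → 12800 → 10000 → 8000 → 6400.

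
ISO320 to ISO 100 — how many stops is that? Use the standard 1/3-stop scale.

1 2/3 stops

320 → 250 → 200 → 160 → 125 → 100 — count the steps: 5 third-stops = 1 2/3 stops.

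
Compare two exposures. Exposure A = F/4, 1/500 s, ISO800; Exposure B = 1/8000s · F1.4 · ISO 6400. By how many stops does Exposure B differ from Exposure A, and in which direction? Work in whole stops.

Aperture: f/4 → f/2.8 → f/2 → f/1.4 — 3 stops opened up (brighter).
Shutter speed: 1/500 → 1/1000 → 1/2000 → 1/4000 → 1/8000 — 4 stops shorter (darker).
ISO: 800 → 1600 → 3200 → 6400 — 3 stops higher (brighter).
Net: +3 −4 +3 = +2 stops.

2 stops brighter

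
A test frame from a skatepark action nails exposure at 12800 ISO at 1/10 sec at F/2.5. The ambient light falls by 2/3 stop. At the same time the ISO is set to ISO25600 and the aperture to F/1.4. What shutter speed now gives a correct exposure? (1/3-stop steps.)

Scene light: 2/3 stop darker.
ISO: 12800 → 16000 → 20000 → 25600 — 1 stop raised (brighter).
Aperture: f/2.5 → f/2.2 → f/2 → f/1.8 → f/1.6 → f/1.4 — 1 2/3 stops wider (brighter).
Net so far: 2 stops brighter. Shutter speed: 1/10 → 1/13 → 1/15 → 1/20 → 1/25 → 1/30 → 1/40.

1/40s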